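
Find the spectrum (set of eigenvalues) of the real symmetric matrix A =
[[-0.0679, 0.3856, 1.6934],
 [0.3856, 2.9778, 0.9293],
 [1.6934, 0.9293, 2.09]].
sigma(A) ≈ {-1, 2, 4}

A is real symmetric, so its spectrum consists of real eigenvalues. Expanding the characteristic polynomial of the displayed matrix gives
  det(λ I - A) = p(λ) = λ^3 + (-5)λ^2 + (2)λ + (8).
Solving p(λ) = 0 yields eigenvalues ≈ -1, 2, 4. (A is shown rounded to 4 decimals, so these recover the underlying integer eigenvalues to within that precision.)
Verification: the trace of A = 5 equals the sum of eigenvalues 5, and det(A) ≈ -8.0002 matches the eigenvalue product -8.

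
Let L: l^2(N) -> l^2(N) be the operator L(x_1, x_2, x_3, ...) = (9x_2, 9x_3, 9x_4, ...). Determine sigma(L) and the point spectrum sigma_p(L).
sigma(L) = closed disk {z in C : |z| ≤ 9}; sigma_p(L) = open disk {z in C : |z| < 9}

Note L = 9·V where V is the unit left shift (V x)_k = x_{k+1}; so sigma(L) = 9·sigma(V) and ||L|| = 9||V||. ||L x||^2 = 81sum_{k≥2} |x_k|^2 ≤ 81||x||^2, with equality on {x : x_1 = 0}, so ||L|| = 9. For any lambda with |lambda| < 9, set r = lambda/9 (|r| < 1); the vector x = (1, r, r^2, ...) is in l^2 and satisfies L x = 9(r, r^2, ...) = lambda x, so lambda is an eigenvalue. On the boundary |lambda| = 9 the geometric series diverges, so no l^2 eigenvector exists, but these lambda lie in the approximate point spectrum. Hence sigma(L) is the closed disk of radius 9 and sigma_p(L) is the open disk.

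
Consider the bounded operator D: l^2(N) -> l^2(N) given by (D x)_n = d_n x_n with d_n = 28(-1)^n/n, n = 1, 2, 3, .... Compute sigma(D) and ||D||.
sigma(D) = {28(-1)^n/n : n ≥ 1} ∪ {0}; ||D|| = 28

A bounded diagonal operator on l^2 with diagonal entries d_n has spectrum equal to the closure of {d_n : n ≥ 1}: every d_n is an eigenvalue (with eigenvector e_n), so {d_n} ⊂ sigma(D); the spectrum is closed, so its closure is too; and for lambda not in the closure, (D - lambda I) has bounded inverse (the diagonal entries 1/(d_n - lambda) are bounded). For our sequence d_n = 28(-1)^n/n, n = 1, 2, 3, ...:
  - {d_n} = {28(-1)^n/n : n ≥ 1}; the only limit point is 0
  - closure = {28(-1)^n/n : n ≥ 1} ∪ {0}
For the norm: a diagonal operator has ||D|| = sup_n |d_n|. Here |d_n| = 28/n is decreasing, so sup_n |d_n| = |d_1| = 28. So ||D|| = 28.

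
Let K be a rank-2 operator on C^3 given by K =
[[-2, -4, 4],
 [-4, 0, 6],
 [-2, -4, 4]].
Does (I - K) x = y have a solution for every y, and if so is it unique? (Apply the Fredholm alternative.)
(I - K) is invertible (det(I - K) = 7 ≠ 0), so for every y in C^3 the equation (I - K) x = y has a unique solution.

K has rank 2 and factors as K = U V^T = u1 v1^T + u2 v2^T with u1 = (-2, 0, -2), v1 = (1, 2, -2), u2 = (0, 2, 0), v2 = (-2, 0, 3) (multiplying out reproduces the displayed K). The nonzero eigenvalues of U V^T coincide with those of the 2 x 2 matrix G = V^T U = [[v1·u1, v1·u2], [v2·u1, v2·u2]] = [[2, 4], [-2, 0]], and by the Sylvester determinant identity det(I_3 - U V^T) = det(I_2 - V^T U) = det([[-1, -4], [2, 1]]) = (-1)(1) - (-4)(2) = 7. (Direct check: I - K =
[[3, 4, -4],
 [4, 1, -6],
 [2, 4, -3]]
has determinant 7.) The finite-dimensional Fredholm alternative says: either (I - K) is invertible, or ker(I - K) ≠ {0} and then range(I - K) = ker((I - K)^*)^⊥, with dim ker(I - K) = dim ker((I - K)^*). Since det(I - K) ≠ 0, 1 is not an eigenvalue of K and ker(I - K) = {0}, so we are in the first case: for every y there is a unique x = (I - K)^(-1) y. (Explicitly, by the Woodbury identity, (I - U V^T)^(-1) = I + U (I_2 - G)^(-1) V^T.)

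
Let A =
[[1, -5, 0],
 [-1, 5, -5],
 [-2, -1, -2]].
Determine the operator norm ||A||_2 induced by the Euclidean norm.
||A||_2 ≈ 8.2263 (= sqrt(largest eigenvalue of A^T A))

||A||_2 = sigma_max(A) = sqrt(lambda_max(A^T A)). Form the symmetric matrix M = A^T A =
[[6, -8, 9],
 [-8, 51, -23],
 [9, -23, 29]].
Its characteristic polynomial (trace, sum of principal 2x2 minors, determinant of M give the coefficients) is
  p(λ) = det(λ I - M) = λ^3 - 86λ^2 + 1285λ - 3025.
No integer candidate from the rational root theorem (±divisors of 3025) is a root, so the roots are irrational. The cubic discriminant is Δ = 1799088625 > 0, so there are three distinct real roots. p(2) = -791 and p(3) = 83 have opposite signs, so a root lies in (2, 3); Newton's method refines it to λ ≈ 2.8968. p(15) = 275 and p(16) = -385 have opposite signs, so a root lies in (15, 16); Newton's method refines it to λ ≈ 15.4314. p(67) = -2221 and p(68) = 1123 have opposite signs, so a root lies in (67, 68); Newton's method refines it to λ ≈ 67.6719. Check (Vieta): the three roots sum to 86, matching tr M = 86.
So the eigenvalues of A^T A are ≈ 2.8968, 15.4314, 67.6719 (all ≥ 0, as they must be for A^T A). The largest is λ_max ≈ 67.6719, hence ||A||_2 = sqrt(λ_max) ≈ 8.2263.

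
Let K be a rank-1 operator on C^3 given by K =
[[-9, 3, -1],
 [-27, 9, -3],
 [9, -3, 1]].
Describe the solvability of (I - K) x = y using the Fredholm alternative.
(I - K) is singular (det(I - K) = 0, i.e. 1 ∈ sigma(K)). (I - K) x = y is solvable iff y ⊥ ker((I - K)^*) = span{(-9, 3, -1)}, i.e. iff -9y_1 + 3y_2 - y_3 = 0. When solvable, the solutions are x = y + c·(1, 3, -1), c arbitrary (ker(I - K) = span{(1, 3, -1)}, dimension 1).

K has rank 1, so it is an outer product K = u v^T: every row of K is a multiple of one row vector. Reading off the entries, u = (1, 3, -1) and v = (-9, 3, -1) (row i of K equals u_i·v^T). A rank-one matrix u v^T satisfies K u = u (v·u) and kills the (2)-dimensional subspace v^⊥, so its characteristic polynomial is lambda^2 (lambda - v·u) with v·u = tr K = 1. Hence the eigenvalues of I - K are 1 (multiplicity 2) and 1 - (1) = 0, so det(I - K) = 0. (Direct check: I - K =
[[10, -3, 1],
 [27, -8, 3],
 [-9, 3, 0]]
has determinant 0.) So 1 is an eigenvalue of K and (I - K) is not invertible. The finite-dimensional Fredholm alternative says: either (I - K) is invertible, or ker(I - K) ≠ {0} and then range(I - K) = ker((I - K)^*)^⊥, with dim ker(I - K) = dim ker((I - K)^*). We are in the second case, so we need both kernels. Kernel of I - K: (I - K) u = u - u (v·u) = u - u = 0, so ker(I - K) = span{u} = span{(1, 3, -1)} (it is exactly 1-dimensional because rank(I - K) = 2). Kernel of the adjoint: K is real, so (I - K)^* = I - K^T = I - v u^T, and (I - v u^T) v = v - v (u·v) = 0; hence ker((I - K)^*) = span{v} = span{(-9, 3, -1)}. Therefore (I - K) x = y is solvable iff <y, v> = 0, i.e. iff -9y_1 + 3y_2 - y_3 = 0. When this holds, K y = u (v·y) = 0, so (I - K) y = y and x = y is a particular solution; the full solution set is the line x = y + c·u = y + c·(1, 3, -1), c ∈ C.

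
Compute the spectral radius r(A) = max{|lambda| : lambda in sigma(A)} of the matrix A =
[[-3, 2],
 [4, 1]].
r(A) = (2 + sqrt(48))/2 ≈ 4.4641

The eigenvalues of A are the roots of its characteristic polynomial. With M = A (coefficients from the trace and determinant):
  p(λ) = det(λ I - M) = λ^2 + 2λ - 11.
For λ^2 + 2λ - 11 the discriminant is 48. It is nonnegative but not a perfect square, so the roots are real and irrational: λ = (-2 ± sqrt(48))/2 ≈ 2.4641, -4.4641.
Thus the eigenvalues (to 4 decimals) are 2.4641 (modulus 2.4641); -4.4641 (modulus 4.4641). The spectral radius is the largest modulus: r(A) = (2 + sqrt(48))/2 ≈ 4.4641. (Cross-check: r(A) ≤ ||A||_2 ≈ 5.0198; equality holds whenever A is normal, though it can also hold for some non-normal A.)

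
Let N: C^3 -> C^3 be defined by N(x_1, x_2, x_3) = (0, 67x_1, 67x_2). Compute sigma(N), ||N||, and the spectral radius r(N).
sigma(N) = {0}; ||N|| = 67; r(N) = 0. (N is nilpotent with N^3 = 0.)

On C^3, N is a strictly lower-triangular matrix with 67 on the subdiagonal and zeros elsewhere, so its characteristic polynomial is lambda^3 and every eigenvalue is 0: sigma(N) = {0}. For the operator norm, N e_i = 67e_{i+1} for i = 1, ..., 2 and N e_3 = 0, so the singular values of N are 67 (with multiplicity 2) and 0; hence ||N|| = 67. The spectral radius r(N) = max|lambda| = 0. Note ||N|| > r(N) — characteristic of non-normal nilpotent operators. Indeed N^3 = 0.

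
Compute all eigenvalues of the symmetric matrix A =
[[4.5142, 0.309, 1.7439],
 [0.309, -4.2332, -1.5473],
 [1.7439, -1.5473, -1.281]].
sigma(A) ≈ {-5, -1, 5}

A is real symmetric, so its spectrum consists of real eigenvalues. Expanding the characteristic polynomial of the displayed matrix gives
  det(λ I - A) = p(λ) = λ^3 + (1)λ^2 + (-25)λ + (-25).
Solving p(λ) = 0 yields eigenvalues ≈ -5, -1, 5. (A is shown rounded to 4 decimals, so these recover the underlying integer eigenvalues to within that precision.)
Verification: the trace of A = -1 equals the sum of eigenvalues -1, and det(A) ≈ 25.0004 matches the eigenvalue product 25.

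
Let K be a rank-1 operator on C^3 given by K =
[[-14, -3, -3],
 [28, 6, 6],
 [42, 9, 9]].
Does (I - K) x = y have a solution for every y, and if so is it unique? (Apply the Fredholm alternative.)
(I - K) is singular (det(I - K) = 0, i.e. 1 ∈ sigma(K)). (I - K) x = y is solvable iff y ⊥ ker((I - K)^*) = span{(-14, -3, -3)}, i.e. iff -14y_1 - 3y_2 - 3y_3 = 0. When solvable, the solutions are x = y + c·(1, -2, -3), c arbitrary (ker(I - K) = span{(1, -2, -3)}, dimension 1).

K has rank 1, so it is an outer product K = u v^T: every row of K is a multiple of one row vector. Reading off the entries, u = (1, -2, -3) and v = (-14, -3, -3) (row i of K equals u_i·v^T). A rank-one matrix u v^T satisfies K u = u (v·u) and kills the (2)-dimensional subspace v^⊥, so its characteristic polynomial is lambda^2 (lambda - v·u) with v·u = tr K = 1. Hence the eigenvalues of I - K are 1 (multiplicity 2) and 1 - (1) = 0, so det(I - K) = 0. (Direct check: I - K =
[[15, 3, 3],
 [-28, -5, -6],
 [-42, -9, -8]]
has determinant 0.) So 1 is an eigenvalue of K and (I - K) is not invertible. The finite-dimensional Fredholm alternative says: either (I - K) is invertible, or ker(I - K) ≠ {0} and then range(I - K) = ker((I - K)^*)^⊥, with dim ker(I - K) = dim ker((I - K)^*). We are in the second case, so we need both kernels. Kernel of I - K: (I - K) u = u - u (v·u) = u - u = 0, so ker(I - K) = span{u} = span{(1, -2, -3)} (it is exactly 1-dimensional because rank(I - K) = 2). Kernel of the adjoint: K is real, so (I - K)^* = I - K^T = I - v u^T, and (I - v u^T) v = v - v (u·v) = 0; hence ker((I - K)^*) = span{v} = span{(-14, -3, -3)}. Therefore (I - K) x = y is solvable iff <y, v> = 0, i.e. iff -14y_1 - 3y_2 - 3y_3 = 0. When this holds, K y = u (v·y) = 0, so (I - K) y = y and x = y is a particular solution; the full solution set is the line x = y + c·u = y + c·(1, -2, -3), c ∈ C.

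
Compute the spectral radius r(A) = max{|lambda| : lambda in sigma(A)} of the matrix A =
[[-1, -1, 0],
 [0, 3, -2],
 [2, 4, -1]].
r(A) ≈ 1.8393

The eigenvalues of A are the roots of its characteristic polynomial. With M = A (coefficients from the trace, the sum of principal 2x2 minors, and det A):
  p(λ) = det(λ I - M) = λ^3 - λ^2 + 3λ + 1.
No integer candidate from the rational root theorem (±divisors of 1) is a root, so the roots are irrational. The cubic discriminant is Δ = -176 < 0, so there is one real root and a complex-conjugate pair. p(-1) = -4 and p(0) = 1 have opposite signs, so a root lies in (-1, 0); Newton's method refines it to λ ≈ -0.2956. Dividing out (λ - (-0.2956)) leaves approximately λ^2 - 1.2956λ + 3.383. For λ^2 - 1.2956λ + 3.383 the discriminant is -11.8533. It is negative, so the remaining roots are the complex-conjugate pair λ ≈ 0.6478 ± 1.7214i. Their product equals the constant term, so |λ|^2 ≈ 3.383 and |λ| ≈ 1.8393.
Thus the eigenvalues (to 4 decimals) are -0.2956 (modulus 0.2956); 0.6478 ± 1.7214i (modulus 1.8393). The spectral radius is the largest modulus: r(A) ≈ 1.8393. (Cross-check: r(A) ≤ ||A||_2 ≈ 5.7417; equality holds whenever A is normal, though it can also hold for some non-normal A.)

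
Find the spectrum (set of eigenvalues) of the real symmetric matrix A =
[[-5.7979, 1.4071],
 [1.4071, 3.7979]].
sigma(A) ≈ {-6, 4}

A is real symmetric, so its spectrum consists of real eigenvalues. Expanding the characteristic polynomial of the displayed matrix gives
  det(λ I - A) = p(λ) = λ^2 + (2)λ + (-24).
Solving p(λ) = 0 yields eigenvalues ≈ -6, 4. (A is shown rounded to 4 decimals, so these recover the underlying integer eigenvalues to within that precision.)
Verification: the trace of A = -2 equals the sum of eigenvalues -2, and det(A) ≈ -23.9998 matches the eigenvalue product -24.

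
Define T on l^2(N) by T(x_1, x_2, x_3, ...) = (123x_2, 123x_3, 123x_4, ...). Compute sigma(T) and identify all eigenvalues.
sigma(T) = closed disk {z in C : |z| ≤ 123}; sigma_p(T) = open disk {z in C : |z| < 123}

Note T = 123·V where V is the unit left shift (V x)_k = x_{k+1}; so sigma(T) = 123·sigma(V) and ||T|| = 123||V||. ||T x||^2 = 15129sum_{k≥2} |x_k|^2 ≤ 15129||x||^2, with equality on {x : x_1 = 0}, so ||T|| = 123. For any lambda with |lambda| < 123, set r = lambda/123 (|r| < 1); the vector x = (1, r, r^2, ...) is in l^2 and satisfies T x = 123(r, r^2, ...) = lambda x, so lambda is an eigenvalue. On the boundary |lambda| = 123 the geometric series diverges, so no l^2 eigenvector exists, but these lambda lie in the approximate point spectrum. Hence sigma(T) is the closed disk of radius 123 and sigma_p(T) is the open disk.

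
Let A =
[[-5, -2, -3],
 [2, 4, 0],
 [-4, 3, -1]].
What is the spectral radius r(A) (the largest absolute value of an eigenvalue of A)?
r(A) ≈ 6.9339

The eigenvalues of A are the roots of its characteristic polynomial. With M = A (coefficients from the trace, the sum of principal 2x2 minors, and det A):
  p(λ) = det(λ I - M) = λ^3 + 2λ^2 - 27λ + 50.
No integer candidate from the rational root theorem (±divisors of 50) is a root, so the roots are irrational. The cubic discriminant is Δ = -36052 < 0, so there is one real root and a complex-conjugate pair. p(-7) = -6 and p(-6) = 68 have opposite signs, so a root lies in (-7, -6); Newton's method refines it to λ ≈ -6.9339. Dividing out (λ - (-6.9339)) leaves approximately λ^2 - 4.9339λ + 7.211. For λ^2 - 4.9339λ + 7.211 the discriminant is -4.5007. It is negative, so the remaining roots are the complex-conjugate pair λ ≈ 2.4669 ± 1.0607i. Their product equals the constant term, so |λ|^2 ≈ 7.211 and |λ| ≈ 2.6853.
Thus the eigenvalues (to 4 decimals) are -6.9339 (modulus 6.9339); 2.4669 ± 1.0607i (modulus 2.6853). The spectral radius is the largest modulus: r(A) ≈ 6.9339. (Cross-check: r(A) ≤ ||A||_2 ≈ 7.4198; equality holds whenever A is normal, though it can also hold for some non-normal A.)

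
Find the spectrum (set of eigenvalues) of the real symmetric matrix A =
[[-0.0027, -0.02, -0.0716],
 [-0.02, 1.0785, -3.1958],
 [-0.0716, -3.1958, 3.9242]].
sigma(A) ≈ {-1, 0, 6}

A is real symmetric, so its spectrum consists of real eigenvalues. Expanding the characteristic polynomial of the displayed matrix gives
  det(λ I - A) = p(λ) = λ^3 + (-5)λ^2 + (-6)λ + (0).
Solving p(λ) = 0 yields eigenvalues ≈ -1, 0, 6. (A is shown rounded to 4 decimals, so these recover the underlying integer eigenvalues to within that precision.)
Verification: the trace of A = 5 equals the sum of eigenvalues 5, and det(A) ≈ -0.0001 matches the eigenvalue product 0.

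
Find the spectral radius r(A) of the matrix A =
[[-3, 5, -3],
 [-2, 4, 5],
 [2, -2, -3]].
r(A) = sqrt(19) ≈ 4.3589

The eigenvalues of A are the roots of its characteristic polynomial. With M = A (coefficients from the trace, the sum of principal 2x2 minors, and det A):
  p(λ) = det(λ I - M) = λ^3 + 2λ^2 + 11λ - 38.
By the rational root theorem any rational root is an integer divisor of 38. Testing λ = 2: p(2) = 8 + 8 + 22 - 38 = 0, so λ = 2 is a root. Dividing out (λ - 2) leaves p(λ) = (λ - 2)(λ^2 + 4λ + 19). For λ^2 + 4λ + 19 the discriminant is -60. It is negative, so the roots are the complex-conjugate pair λ = -2 ± (sqrt(60)/2) i ≈ -2 ± 3.873i. For a conjugate pair the product of the roots equals the constant term, so |λ|^2 = 19 and |λ| = sqrt(19) ≈ 4.3589.
Thus the eigenvalues (to 4 decimals) are -2 ± 3.873i (modulus 4.3589); 2 (modulus 2). The spectral radius is the largest modulus: r(A) = sqrt(19) ≈ 4.3589. (Cross-check: r(A) ≤ ||A||_2 ≈ 8.2563; equality holds whenever A is normal, though it can also hold for some non-normal A.)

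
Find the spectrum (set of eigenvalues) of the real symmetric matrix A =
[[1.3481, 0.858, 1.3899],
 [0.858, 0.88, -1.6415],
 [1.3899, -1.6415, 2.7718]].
sigma(A) ≈ {-1, 2, 4}

A is real symmetric, so its spectrum consists of real eigenvalues. Expanding the characteristic polynomial of the displayed matrix gives
  det(λ I - A) = p(λ) = λ^3 + (-5)λ^2 + (2)λ + (8).
Solving p(λ) = 0 yields eigenvalues ≈ -1, 2, 4. (A is shown rounded to 4 decimals, so these recover the underlying integer eigenvalues to within that precision.)
Verification: the trace of A = 5 equals the sum of eigenvalues 5, and det(A) ≈ -7.9998 matches the eigenvalue product -8.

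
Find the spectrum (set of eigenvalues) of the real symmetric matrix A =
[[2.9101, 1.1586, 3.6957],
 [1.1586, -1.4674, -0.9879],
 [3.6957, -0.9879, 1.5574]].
sigma(A) ≈ {-3, 0, 6}

A is real symmetric, so its spectrum consists of real eigenvalues. Expanding the characteristic polynomial of the displayed matrix gives
  det(λ I - A) = p(λ) = λ^3 + (-3)λ^2 + (-18)λ + (0).
Solving p(λ) = 0 yields eigenvalues ≈ -3, 0, 6. (A is shown rounded to 4 decimals, so these recover the underlying integer eigenvalues to within that precision.)
Verification: the trace of A = 3 equals the sum of eigenvalues 3, and det(A) ≈ 0.0008 matches the eigenvalue product 0.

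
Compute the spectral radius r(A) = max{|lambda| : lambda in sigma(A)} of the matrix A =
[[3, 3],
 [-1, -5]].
r(A) = (2 + sqrt(52))/2 ≈ 4.6056

The eigenvalues of A are the roots of its characteristic polynomial. With M = A (coefficients from the trace and determinant):
  p(λ) = det(λ I - M) = λ^2 + 2λ - 12.
For λ^2 + 2λ - 12 the discriminant is 52. It is nonnegative but not a perfect square, so the roots are real and irrational: λ = (-2 ± sqrt(52))/2 ≈ 2.6056, -4.6056.
Thus the eigenvalues (to 4 decimals) are 2.6056 (modulus 2.6056); -4.6056 (modulus 4.6056). The spectral radius is the largest modulus: r(A) = (2 + sqrt(52))/2 ≈ 4.6056. (Cross-check: r(A) ≤ ||A||_2 ≈ 6.3592; equality holds whenever A is normal, though it can also hold for some non-normal A.)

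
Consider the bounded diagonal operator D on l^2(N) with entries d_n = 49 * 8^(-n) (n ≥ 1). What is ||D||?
||D|| = 49/8 (attained at n = 1)

For D diagonal, ||D|| = sup_n |d_n|. The sequence d_n = 49 * 8^(-n) is positive and strictly decreasing (ratio 8^(-1) < 1), so the supremum is d_1 = 49/8. Hence ||D|| = 49/8.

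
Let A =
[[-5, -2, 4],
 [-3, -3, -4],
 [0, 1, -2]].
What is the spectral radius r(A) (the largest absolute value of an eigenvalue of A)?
r(A) ≈ 6.824

The eigenvalues of A are the roots of its characteristic polynomial. With M = A (coefficients from the trace, the sum of principal 2x2 minors, and det A):
  p(λ) = det(λ I - M) = λ^3 + 10λ^2 + 29λ + 50.
No integer candidate from the rational root theorem (±divisors of 50) is a root, so the roots are irrational. The cubic discriminant is Δ = -19956 < 0, so there is one real root and a complex-conjugate pair. p(-7) = -6 and p(-6) = 20 have opposite signs, so a root lies in (-7, -6); Newton's method refines it to λ ≈ -6.824. Dividing out (λ - (-6.824)) leaves approximately λ^2 + 3.176λ + 7.3271. For λ^2 + 3.176λ + 7.3271 the discriminant is -19.2214. It is negative, so the remaining roots are the complex-conjugate pair λ ≈ -1.588 ± 2.1921i. Their product equals the constant term, so |λ|^2 ≈ 7.3271 and |λ| ≈ 2.7069.
Thus the eigenvalues (to 4 decimals) are -6.824 (modulus 6.824); -1.588 ± 2.1921i (modulus 2.7069). The spectral radius is the largest modulus: r(A) ≈ 6.824. (Cross-check: r(A) ≤ ||A||_2 ≈ 6.9554; equality holds whenever A is normal, though it can also hold for some non-normal A.)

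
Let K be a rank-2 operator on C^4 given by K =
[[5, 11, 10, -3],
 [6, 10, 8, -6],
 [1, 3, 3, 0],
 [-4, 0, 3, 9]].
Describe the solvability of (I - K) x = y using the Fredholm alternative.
(I - K) is invertible (det(I - K) = 119 ≠ 0), so for every y in C^4 the equation (I - K) x = y has a unique solution.

K has rank 2 and factors as K = U V^T = u1 v1^T + u2 v2^T with u1 = (1, 2, 0, -3), v1 = (2, 2, 1, -3), u2 = (-3, -2, -1, -2), v2 = (-1, -3, -3, 0) (multiplying out reproduces the displayed K). The nonzero eigenvalues of U V^T coincide with those of the 2 x 2 matrix G = V^T U = [[v1·u1, v1·u2], [v2·u1, v2·u2]] = [[15, -5], [-7, 12]], and by the Sylvester determinant identity det(I_4 - U V^T) = det(I_2 - V^T U) = det([[-14, 5], [7, -11]]) = (-14)(-11) - (5)(7) = 119. (Direct check: I - K =
[[-4, -11, -10, 3],
 [-6, -9, -8, 6],
 [-1, -3, -2, 0],
 [4, 0, -3, -8]]
has determinant 119.) The finite-dimensional Fredholm alternative says: either (I - K) is invertible, or ker(I - K) ≠ {0} and then range(I - K) = ker((I - K)^*)^⊥, with dim ker(I - K) = dim ker((I - K)^*). Since det(I - K) ≠ 0, 1 is not an eigenvalue of K and ker(I - K) = {0}, so we are in the first case: for every y there is a unique x = (I - K)^(-1) y. (Explicitly, by the Woodbury identity, (I - U V^T)^(-1) = I + U (I_2 - G)^(-1) V^T.)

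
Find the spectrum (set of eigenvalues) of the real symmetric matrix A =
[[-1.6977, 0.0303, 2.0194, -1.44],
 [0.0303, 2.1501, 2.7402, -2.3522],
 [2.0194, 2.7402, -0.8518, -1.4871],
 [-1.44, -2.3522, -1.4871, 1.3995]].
sigma(A) ≈ {-4, -1, 0, 6}

A is real symmetric, so its spectrum consists of real eigenvalues. Expanding the characteristic polynomial of the displayed matrix gives
  det(λ I - A) = p(λ) = λ^4 + (-1)λ^3 + (-26)λ^2 + (-23.9978)λ + (0).
Solving p(λ) = 0 yields eigenvalues ≈ -4, -1, 0, 6. (A is shown rounded to 4 decimals, so these recover the underlying integer eigenvalues to within that precision.)
Verification: the trace of A = 1 equals the sum of eigenvalues 1, and det(A) ≈ 0.0007 matches the eigenvalue product 0.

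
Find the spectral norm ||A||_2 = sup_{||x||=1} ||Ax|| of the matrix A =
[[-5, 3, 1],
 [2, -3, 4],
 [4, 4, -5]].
||A||_2 ≈ 8.4424 (= sqrt(largest eigenvalue of A^T A))

||A||_2 = sigma_max(A) = sqrt(lambda_max(A^T A)). Form the symmetric matrix M = A^T A =
[[45, -5, -17],
 [-5, 34, -29],
 [-17, -29, 42]].
Its characteristic polynomial (trace, sum of principal 2x2 minors, determinant of M give the coefficients) is
  p(λ) = det(λ I - M) = λ^3 - 121λ^2 + 3693λ - 10609.
No integer candidate from the rational root theorem (±divisors of 10609) is a root, so the roots are irrational. The cubic discriminant is Δ = 5328495584 > 0, so there are three distinct real roots. p(3) = -592 and p(4) = 2291 have opposite signs, so a root lies in (3, 4); Newton's method refines it to λ ≈ 3.1992. p(46) = 569 and p(47) = -504 have opposite signs, so a root lies in (46, 47); Newton's method refines it to λ ≈ 46.526. p(71) = -456 and p(72) = 1271 have opposite signs, so a root lies in (71, 72); Newton's method refines it to λ ≈ 71.2748. Check (Vieta): the three roots sum to 121, matching tr M = 121.
So the eigenvalues of A^T A are ≈ 3.1992, 46.526, 71.2748 (all ≥ 0, as they must be for A^T A). The largest is λ_max ≈ 71.2748, hence ||A||_2 = sqrt(λ_max) ≈ 8.4424.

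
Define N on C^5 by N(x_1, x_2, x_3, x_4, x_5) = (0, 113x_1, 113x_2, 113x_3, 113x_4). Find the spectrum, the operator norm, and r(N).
sigma(N) = {0}; ||N|| = 113; r(N) = 0. (N is nilpotent with N^5 = 0.)

On C^5, N is a strictly lower-triangular matrix with 113 on the subdiagonal and zeros elsewhere, so its characteristic polynomial is lambda^5 and every eigenvalue is 0: sigma(N) = {0}. For the operator norm, N e_i = 113e_{i+1} for i = 1, ..., 4 and N e_5 = 0, so the singular values of N are 113 (with multiplicity 4) and 0; hence ||N|| = 113. The spectral radius r(N) = max|lambda| = 0. Note ||N|| > r(N) — characteristic of non-normal nilpotent operators. Indeed N^5 = 0.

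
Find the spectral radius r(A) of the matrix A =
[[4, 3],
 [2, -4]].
r(A) = sqrt(88)/2 ≈ 4.6904

The eigenvalues of A are the roots of its characteristic polynomial. With M = A (coefficients from the trace and determinant):
  p(λ) = det(λ I - M) = λ^2 - 22.
For λ^2 - 22 the discriminant is 88. It is nonnegative but not a perfect square, so the roots are real and irrational: λ = ± sqrt(88)/2 ≈ 4.6904, -4.6904.
Thus the eigenvalues (to 4 decimals) are 4.6904 (modulus 4.6904); -4.6904 (modulus 4.6904). The spectral radius is the largest modulus: r(A) = sqrt(88)/2 ≈ 4.6904. (Cross-check: r(A) ≤ ||A||_2 ≈ 5.217; equality holds whenever A is normal, though it can also hold for some non-normal A.)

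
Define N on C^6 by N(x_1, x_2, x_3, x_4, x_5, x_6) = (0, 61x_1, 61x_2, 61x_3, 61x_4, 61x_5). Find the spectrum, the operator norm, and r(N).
sigma(N) = {0}; ||N|| = 61; r(N) = 0. (N is nilpotent with N^6 = 0.)

On C^6, N is a strictly lower-triangular matrix with 61 on the subdiagonal and zeros elsewhere, so its characteristic polynomial is lambda^6 and every eigenvalue is 0: sigma(N) = {0}. For the operator norm, N e_i = 61e_{i+1} for i = 1, ..., 5 and N e_6 = 0, so the singular values of N are 61 (with multiplicity 5) and 0; hence ||N|| = 61. The spectral radius r(N) = max|lambda| = 0. Note ||N|| > r(N) — characteristic of non-normal nilpotent operators. Indeed N^6 = 0.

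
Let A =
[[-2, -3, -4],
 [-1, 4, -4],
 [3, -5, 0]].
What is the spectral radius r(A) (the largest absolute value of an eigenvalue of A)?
r(A) ≈ 6.9188

The eigenvalues of A are the roots of its characteristic polynomial. With M = A (coefficients from the trace, the sum of principal 2x2 minors, and det A):
  p(λ) = det(λ I - M) = λ^3 - 2λ^2 - 19λ - 104.
No integer candidate from the rational root theorem (±divisors of 104) is a root, so the roots are irrational. The cubic discriminant is Δ = -337616 < 0, so there is one real root and a complex-conjugate pair. p(6) = -74 and p(7) = 8 have opposite signs, so a root lies in (6, 7); Newton's method refines it to λ ≈ 6.9188. Dividing out (λ - (6.9188)) leaves approximately λ^2 + 4.9188λ + 15.0316. For λ^2 + 4.9188λ + 15.0316 the discriminant is -35.9323. It is negative, so the remaining roots are the complex-conjugate pair λ ≈ -2.4594 ± 2.9972i. Their product equals the constant term, so |λ|^2 ≈ 15.0316 and |λ| ≈ 3.8771.
Thus the eigenvalues (to 4 decimals) are 6.9188 (modulus 6.9188); -2.4594 ± 2.9972i (modulus 3.8771). The spectral radius is the largest modulus: r(A) ≈ 6.9188. (Cross-check: r(A) ≤ ||A||_2 ≈ 7.5302; equality holds whenever A is normal, though it can also hold for some non-normal A.)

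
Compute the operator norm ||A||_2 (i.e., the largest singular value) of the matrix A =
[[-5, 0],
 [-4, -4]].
||A||_2 = sqrt((57 + sqrt(1649))/2) ≈ 6.986 (= sqrt(largest eigenvalue of A^T A))

||A||_2 = sigma_max(A) = sqrt(lambda_max(A^T A)). Form the symmetric matrix M = A^T A =
[[41, 16],
 [16, 16]].
Its characteristic polynomial (trace, determinant of M give the coefficients) is
  p(λ) = det(λ I - M) = λ^2 - 57λ + 400.
For λ^2 - 57λ + 400 the discriminant is 1649. It is nonnegative but not a perfect square, so the roots are real and irrational: λ = (57 ± sqrt(1649))/2 ≈ 48.8039, 8.1961.
So the eigenvalues of A^T A are ≈ 8.1961, 48.8039 (all ≥ 0, as they must be for A^T A). The largest is λ_max = (57 + sqrt(1649))/2 ≈ 48.8039, hence ||A||_2 = sqrt(λ_max) = sqrt((57 + sqrt(1649))/2) ≈ 6.986.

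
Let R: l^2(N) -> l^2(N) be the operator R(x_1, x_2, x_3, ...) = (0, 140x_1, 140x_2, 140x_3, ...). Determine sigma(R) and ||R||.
sigma(R) = closed disk {z in C : |z| ≤ 140}; ||R|| = 140

Note R = 140·U where U is the unit right shift (U x)_k = x_{k-1} (with x_0 := 0); so ||R|| = 140||U|| and sigma(R) = 140·sigma(U). ||R x||^2 = sum_{k≥1} |140x_k|^2 = 19600||x||^2, so ||R|| = 140 and sigma(R) ⊂ {|z| ≤ 140}. For any |lambda| < 140, the equation (R - lambda I) x = 0 forces x_1 = 0, then 140x_k = lambda x_{k+1} ⇒ x = 0, so R has no eigenvalues. But (R - lambda I) is not surjective for |lambda| < 140: solving (R - lambda I) x = e_1 would require x_n proportional to (lambda/140)^(-n), which is not in l^2. So every |lambda| < 140 lies in the residual spectrum. The boundary |lambda| = 140 is in the approximate point spectrum (the spectrum is closed). Hence sigma(R) is the closed disk of radius 140.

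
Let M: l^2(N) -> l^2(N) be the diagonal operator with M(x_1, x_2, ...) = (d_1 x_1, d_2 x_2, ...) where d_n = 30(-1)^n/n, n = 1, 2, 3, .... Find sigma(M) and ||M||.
sigma(M) = {30(-1)^n/n : n ≥ 1} ∪ {0}; ||M|| = 30

A bounded diagonal operator on l^2 with diagonal entries d_n has spectrum equal to the closure of {d_n : n ≥ 1}: every d_n is an eigenvalue (with eigenvector e_n), so {d_n} ⊂ sigma(M); the spectrum is closed, so its closure is too; and for lambda not in the closure, (M - lambda I) has bounded inverse (the diagonal entries 1/(d_n - lambda) are bounded). For our sequence d_n = 30(-1)^n/n, n = 1, 2, 3, ...:
  - {d_n} = {30(-1)^n/n : n ≥ 1}; the only limit point is 0
  - closure = {30(-1)^n/n : n ≥ 1} ∪ {0}
For the norm: a diagonal operator has ||M|| = sup_n |d_n|. Here |d_n| = 30/n is decreasing, so sup_n |d_n| = |d_1| = 30. So ||M|| = 30.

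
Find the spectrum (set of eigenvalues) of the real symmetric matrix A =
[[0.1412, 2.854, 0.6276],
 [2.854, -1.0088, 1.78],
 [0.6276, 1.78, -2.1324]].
sigma(A) ≈ {-4, -2, 3}

A is real symmetric, so its spectrum consists of real eigenvalues. Expanding the characteristic polynomial of the displayed matrix gives
  det(λ I - A) = p(λ) = λ^3 + (3)λ^2 + (-10)λ + (-24).
Solving p(λ) = 0 yields eigenvalues ≈ -4, -2, 3. (A is shown rounded to 4 decimals, so these recover the underlying integer eigenvalues to within that precision.)
Verification: the trace of A = -3 equals the sum of eigenvalues -3, and det(A) ≈ 23.9994 matches the eigenvalue product 24.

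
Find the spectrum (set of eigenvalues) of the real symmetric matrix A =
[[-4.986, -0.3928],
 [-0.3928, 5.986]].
sigma(A) ≈ {-5, 6}

A is real symmetric, so its spectrum consists of real eigenvalues. Expanding the characteristic polynomial of the displayed matrix gives
  det(λ I - A) = p(λ) = λ^2 + (-1)λ + (-30).
Solving p(λ) = 0 yields eigenvalues ≈ -5, 6. (A is shown rounded to 4 decimals, so these recover the underlying integer eigenvalues to within that precision.)
Verification: the trace of A = 1 equals the sum of eigenvalues 1, and det(A) ≈ -30.0005 matches the eigenvalue product -30.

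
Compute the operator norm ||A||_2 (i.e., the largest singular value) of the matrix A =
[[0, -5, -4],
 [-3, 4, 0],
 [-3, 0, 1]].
||A||_2 ≈ 7.4885 (= sqrt(largest eigenvalue of A^T A))

||A||_2 = sigma_max(A) = sqrt(lambda_max(A^T A)). Form the symmetric matrix M = A^T A =
[[18, -12, -3],
 [-12, 41, 20],
 [-3, 20, 17]].
Its characteristic polynomial (trace, sum of principal 2x2 minors, determinant of M give the coefficients) is
  p(λ) = det(λ I - M) = λ^3 - 76λ^2 + 1188λ - 3969.
No integer candidate from the rational root theorem (±divisors of 3969) is a root, so the roots are irrational. The cubic discriminant is Δ = 501058629 > 0, so there are three distinct real roots. p(4) = -369 and p(5) = 196 have opposite signs, so a root lies in (4, 5); Newton's method refines it to λ ≈ 4.6273. p(15) = 126 and p(16) = -321 have opposite signs, so a root lies in (15, 16); Newton's method refines it to λ ≈ 15.2957. p(56) = -161 and p(57) = 2016 have opposite signs, so a root lies in (56, 57); Newton's method refines it to λ ≈ 56.077. Check (Vieta): the three roots sum to 76, matching tr M = 76.
So the eigenvalues of A^T A are ≈ 4.6273, 15.2957, 56.077 (all ≥ 0, as they must be for A^T A). The largest is λ_max ≈ 56.077, hence ||A||_2 = sqrt(λ_max) ≈ 7.4885.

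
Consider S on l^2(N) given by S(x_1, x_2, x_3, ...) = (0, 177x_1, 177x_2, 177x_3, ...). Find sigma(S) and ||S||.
sigma(S) = closed disk {z in C : |z| ≤ 177}; ||S|| = 177

Note S = 177·U where U is the unit right shift (U x)_k = x_{k-1} (with x_0 := 0); so ||S|| = 177||U|| and sigma(S) = 177·sigma(U). ||S x||^2 = sum_{k≥1} |177x_k|^2 = 31329||x||^2, so ||S|| = 177 and sigma(S) ⊂ {|z| ≤ 177}. For any |lambda| < 177, the equation (S - lambda I) x = 0 forces x_1 = 0, then 177x_k = lambda x_{k+1} ⇒ x = 0, so S has no eigenvalues. But (S - lambda I) is not surjective for |lambda| < 177: solving (S - lambda I) x = e_1 would require x_n proportional to (lambda/177)^(-n), which is not in l^2. So every |lambda| < 177 lies in the residual spectrum. The boundary |lambda| = 177 is in the approximate point spectrum (the spectrum is closed). Hence sigma(S) is the closed disk of radius 177.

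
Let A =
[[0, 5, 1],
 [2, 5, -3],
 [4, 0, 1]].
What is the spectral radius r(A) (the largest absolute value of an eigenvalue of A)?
r(A) ≈ 5.0194

The eigenvalues of A are the roots of its characteristic polynomial. With M = A (coefficients from the trace, the sum of principal 2x2 minors, and det A):
  p(λ) = det(λ I - M) = λ^3 - 6λ^2 - 9λ + 90.
No integer candidate from the rational root theorem (±divisors of 90) is a root, so the roots are irrational. The cubic discriminant is Δ = -47628 < 0, so there is one real root and a complex-conjugate pair. p(-4) = -34 and p(-3) = 36 have opposite signs, so a root lies in (-4, -3); Newton's method refines it to λ ≈ -3.5722. Dividing out (λ - (-3.5722)) leaves approximately λ^2 - 9.5722λ + 25.1943. For λ^2 - 9.5722λ + 25.1943 the discriminant is -9.1495. It is negative, so the remaining roots are the complex-conjugate pair λ ≈ 4.7861 ± 1.5124i. Their product equals the constant term, so |λ|^2 ≈ 25.1943 and |λ| ≈ 5.0194.
Thus the eigenvalues (to 4 decimals) are -3.5722 (modulus 3.5722); 4.7861 ± 1.5124i (modulus 5.0194). The spectral radius is the largest modulus: r(A) ≈ 5.0194. (Cross-check: r(A) ≤ ||A||_2 ≈ 7.4399; equality holds whenever A is normal, though it can also hold for some non-normal A.)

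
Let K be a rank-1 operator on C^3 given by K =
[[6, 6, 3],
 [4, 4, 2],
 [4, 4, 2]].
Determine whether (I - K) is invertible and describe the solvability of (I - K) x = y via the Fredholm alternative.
(I - K) is invertible (det(I - K) = -11 ≠ 0), so for every y in C^3 the equation (I - K) x = y has a unique solution.

K has rank 1, so it is an outer product K = u v^T: every row of K is a multiple of one row vector. Reading off the entries, u = (3, 2, 2) and v = (2, 2, 1) (row i of K equals u_i·v^T). A rank-one matrix u v^T satisfies K u = u (v·u) and kills the (2)-dimensional subspace v^⊥, so its characteristic polynomial is lambda^2 (lambda - v·u) with v·u = tr K = 12. Hence the eigenvalues of I - K are 1 (multiplicity 2) and 1 - (12) = -11, so det(I - K) = -11. (Direct check: I - K =
[[-5, -6, -3],
 [-4, -3, -2],
 [-4, -4, -1]]
has determinant -11.) The finite-dimensional Fredholm alternative says: either (I - K) is invertible, or ker(I - K) ≠ {0} and then range(I - K) = ker((I - K)^*)^⊥, with dim ker(I - K) = dim ker((I - K)^*). Since det(I - K) ≠ 0, 1 is not an eigenvalue of K and ker(I - K) = {0}, so we are in the first case: for every y there is a unique x = (I - K)^(-1) y. Explicitly, by the Sherman–Morrison formula, (I - u v^T)^(-1) = I + u v^T/(1 - v·u), i.e. (I - K)^(-1) = I + K/(-11).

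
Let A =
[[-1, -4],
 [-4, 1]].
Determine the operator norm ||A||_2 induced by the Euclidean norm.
||A||_2 = sqrt(17) ≈ 4.1231 (= sqrt(largest eigenvalue of A^T A))

||A||_2 = sigma_max(A) = sqrt(lambda_max(A^T A)). Form the symmetric matrix M = A^T A =
[[17, 0],
 [0, 17]].
Its characteristic polynomial (trace, determinant of M give the coefficients) is
  p(λ) = det(λ I - M) = λ^2 - 34λ + 289.
For λ^2 - 34λ + 289 the discriminant is 0. It is a perfect square (0^2), so the roots are rational: λ = (34 ± 0)/2 = 17, 17.
So the eigenvalues of A^T A are ≈ 17, 17 (all ≥ 0, as they must be for A^T A). The largest is λ_max = 17, hence ||A||_2 = sqrt(λ_max) = sqrt(17) ≈ 4.1231.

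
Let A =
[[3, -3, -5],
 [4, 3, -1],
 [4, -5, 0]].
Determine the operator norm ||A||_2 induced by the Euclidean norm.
||A||_2 ≈ 8.3651 (= sqrt(largest eigenvalue of A^T A))

||A||_2 = sigma_max(A) = sqrt(lambda_max(A^T A)). Form the symmetric matrix M = A^T A =
[[41, -17, -19],
 [-17, 43, 12],
 [-19, 12, 26]].
Its characteristic polynomial (trace, sum of principal 2x2 minors, determinant of M give the coefficients) is
  p(λ) = det(λ I - M) = λ^3 - 110λ^2 + 3153λ - 24649.
No integer candidate from the rational root theorem (±divisors of 24649) is a root, so the roots are irrational. The cubic discriminant is Δ = 1156474225 > 0, so there are three distinct real roots. p(13) = -53 and p(14) = 677 have opposite signs, so a root lies in (13, 14); Newton's method refines it to λ ≈ 13.0666. p(26) = 545 and p(27) = -25 have opposite signs, so a root lies in (26, 27); Newton's method refines it to λ ≈ 26.9582. p(69) = -2293 and p(70) = 61 have opposite signs, so a root lies in (69, 70); Newton's method refines it to λ ≈ 69.9751. Check (Vieta): the three roots sum to 110, matching tr M = 110.
So the eigenvalues of A^T A are ≈ 13.0666, 26.9582, 69.9751 (all ≥ 0, as they must be for A^T A). The largest is λ_max ≈ 69.9751, hence ||A||_2 = sqrt(λ_max) ≈ 8.3651.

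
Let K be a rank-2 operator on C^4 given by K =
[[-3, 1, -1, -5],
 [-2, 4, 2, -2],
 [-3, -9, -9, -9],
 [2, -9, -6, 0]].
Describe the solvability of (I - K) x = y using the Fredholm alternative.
(I - K) is invertible (det(I - K) = -57 ≠ 0), so for every y in C^4 the equation (I - K) x = y has a unique solution.

K has rank 2 and factors as K = U V^T = u1 v1^T + u2 v2^T with u1 = (-1, 0, -3, -1), v1 = (1, 3, 3, 3), u2 = (-2, -2, 0, 3), v2 = (1, -2, -1, 1) (multiplying out reproduces the displayed K). The nonzero eigenvalues of U V^T coincide with those of the 2 x 2 matrix G = V^T U = [[v1·u1, v1·u2], [v2·u1, v2·u2]] = [[-13, 1], [1, 5]], and by the Sylvester determinant identity det(I_4 - U V^T) = det(I_2 - V^T U) = det([[14, -1], [-1, -4]]) = (14)(-4) - (-1)(-1) = -57. (Direct check: I - K =
[[4, -1, 1, 5],
 [2, -3, -2, 2],
 [3, 9, 10, 9],
 [-2, 9, 6, 1]]
has determinant -57.) The finite-dimensional Fredholm alternative says: either (I - K) is invertible, or ker(I - K) ≠ {0} and then range(I - K) = ker((I - K)^*)^⊥, with dim ker(I - K) = dim ker((I - K)^*). Since det(I - K) ≠ 0, 1 is not an eigenvalue of K and ker(I - K) = {0}, so we are in the first case: for every y there is a unique x = (I - K)^(-1) y. (Explicitly, by the Woodbury identity, (I - U V^T)^(-1) = I + U (I_2 - G)^(-1) V^T.)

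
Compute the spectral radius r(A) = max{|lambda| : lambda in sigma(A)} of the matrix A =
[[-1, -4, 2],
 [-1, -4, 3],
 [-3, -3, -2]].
r(A) ≈ 5.2351

The eigenvalues of A are the roots of its characteristic polynomial. With M = A (coefficients from the trace, the sum of principal 2x2 minors, and det A):
  p(λ) = det(λ I - M) = λ^3 + 7λ^2 + 25λ - 9.
No integer candidate from the rational root theorem (±divisors of 9) is a root, so the roots are irrational. The cubic discriminant is Δ = -50064 < 0, so there is one real root and a complex-conjugate pair. p(0) = -9 and p(1) = 24 have opposite signs, so a root lies in (0, 1); Newton's method refines it to λ ≈ 0.3284. Dividing out (λ - (0.3284)) leaves approximately λ^2 + 7.3284λ + 27.4066. For λ^2 + 7.3284λ + 27.4066 the discriminant is -55.921. It is negative, so the remaining roots are the complex-conjugate pair λ ≈ -3.6642 ± 3.739i. Their product equals the constant term, so |λ|^2 ≈ 27.4066 and |λ| ≈ 5.2351.
Thus the eigenvalues (to 4 decimals) are 0.3284 (modulus 0.3284); -3.6642 ± 3.739i (modulus 5.2351). The spectral radius is the largest modulus: r(A) ≈ 5.2351. (Cross-check: r(A) ≤ ||A||_2 ≈ 7.2811; equality holds whenever A is normal, though it can also hold for some non-normal A.)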